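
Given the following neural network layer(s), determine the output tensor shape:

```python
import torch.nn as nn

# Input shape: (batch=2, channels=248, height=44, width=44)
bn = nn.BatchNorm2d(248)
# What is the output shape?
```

Input: (2, 248, 44, 44) -> Output: (2, 248, 44, 44)

Answer: (2, 248, 44, 44)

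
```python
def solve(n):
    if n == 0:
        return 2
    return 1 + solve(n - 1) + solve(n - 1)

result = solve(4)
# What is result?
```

solve(n) = 1 + 2·solve(n-1), solve(0)=2. Closed form: (2+1)·2^4 - 1 = 47.

Answer: 47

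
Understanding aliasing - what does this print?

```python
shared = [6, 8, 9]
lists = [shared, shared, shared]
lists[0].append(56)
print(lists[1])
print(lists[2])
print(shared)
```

Key concept: list of same reference.
Step by step:
`shared = [6, 8, 9]` → shared = [6, 8, 9]
`lists = [shared, shared, shared]` → lists = [[6, 8, 9], [6, 8, 9], [6, 8, 9]]
`lists[0].append(56)` → shared = [6, 8, 9, 56]; lists = [[6, 8, 9, 56], [6, 8, 9, 56], [6, 8, 9, 56]]
`print(lists[1])` → prints [6, 8, 9, 56]
`print(lists[2])` → prints [6, 8, 9, 56]
`print(shared)` → prints [6, 8, 9, 56]

Answer:
[6, 8, 9, 56]
[6, 8, 9, 56]
[6, 8, 9, 56]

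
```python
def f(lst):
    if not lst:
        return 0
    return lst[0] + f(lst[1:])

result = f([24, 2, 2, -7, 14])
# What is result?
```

24 + 2 + 2 + (-7) + 14 + 0 = 35

Answer: 35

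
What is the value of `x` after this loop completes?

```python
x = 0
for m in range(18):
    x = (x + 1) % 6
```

Increment mod 6, 18 times = 0
`x` takes the values: 0 → 1 → 2 → 3 → 4 → 5 → 0 → 1 → 2 → 3 → 4 → 5 → 0 → 1 → 2 → 3 → 4 → 5 → 0

Answer: 0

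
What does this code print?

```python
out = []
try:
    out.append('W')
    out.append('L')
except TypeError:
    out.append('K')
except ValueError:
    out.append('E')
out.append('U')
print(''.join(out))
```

Execution trace: 'W' (try body) → 'L' (try body, no exception) → 'U' (after the try/except). Output: WLU

Answer: WLU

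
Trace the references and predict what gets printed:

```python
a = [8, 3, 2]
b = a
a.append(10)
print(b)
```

Key concept: basic list aliasing.
Step by step:
`a = [8, 3, 2]` → a = [8, 3, 2]
`b = a` → b = [8, 3, 2] (same object as a)
`a.append(10)` → a = [8, 3, 2, 10] (same object as b); b = [8, 3, 2, 10] (same object as a)
`print(b)` → prints [8, 3, 2, 10]

Answer: [8, 3, 2, 10]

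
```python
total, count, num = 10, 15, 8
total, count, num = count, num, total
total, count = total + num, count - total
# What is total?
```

Trace:
`total, count, num = 10, 15, 8` → total = 10; count = 15; num = 8
`total, count, num = count, num, total` → total = 15; count = 8; num = 10
`total, count = total + num, count - total` → total = 25; count = -7
So total = 25

Answer: 25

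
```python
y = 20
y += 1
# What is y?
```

Trace:
`y = 20` → y = 20
`y += 1` → y = 21
So y = 21

Answer: 21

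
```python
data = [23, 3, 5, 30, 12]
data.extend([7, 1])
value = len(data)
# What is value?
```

Trace:
`data = [23, 3, 5, 30, 12]` → data = [23, 3, 5, 30, 12]
`data.extend([7, 1])` → data = [23, 3, 5, 30, 12, 7, 1]
`value = len(data)` → value = 7
So value = 7

Answer: 7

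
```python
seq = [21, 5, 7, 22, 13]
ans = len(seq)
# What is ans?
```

Trace:
`seq = [21, 5, 7, 22, 13]` → seq = [21, 5, 7, 22, 13]
`ans = len(seq)` → ans = 5
So ans = 5

Answer: 5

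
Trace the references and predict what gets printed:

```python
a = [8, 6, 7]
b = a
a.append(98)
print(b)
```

Key concept: basic list aliasing.
Step by step:
`a = [8, 6, 7]` → a = [8, 6, 7]
`b = a` → b = [8, 6, 7] (same object as a)
`a.append(98)` → a = [8, 6, 7, 98] (same object as b); b = [8, 6, 7, 98] (same object as a)
`print(b)` → prints [8, 6, 7, 98]

Answer: [8, 6, 7, 98]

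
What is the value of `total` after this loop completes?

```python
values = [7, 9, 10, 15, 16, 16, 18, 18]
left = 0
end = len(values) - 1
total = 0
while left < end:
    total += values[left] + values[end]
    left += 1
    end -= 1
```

Sum of pairs from ends
`total` takes the values: 0 → 25 → 52 → 78 → 109

Answer: 109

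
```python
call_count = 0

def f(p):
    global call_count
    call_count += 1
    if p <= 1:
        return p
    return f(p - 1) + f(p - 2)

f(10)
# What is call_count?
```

Calls(p) = 1 + Calls(p-1) + Calls(p-2); Calls(0)=Calls(1)=1. For p=10 this gives 177.

Answer: 177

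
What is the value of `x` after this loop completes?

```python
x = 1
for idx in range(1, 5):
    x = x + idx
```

Start at 1, add 1 through 4
`x` takes the values: 1 → 2 → 4 → 7 → 11

Answer: 11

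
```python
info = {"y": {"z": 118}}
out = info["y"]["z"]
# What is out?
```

Trace:
`info = {"y": {"z": 118}}` → info = {'y': {'z': 118}}
`out = info["y"]["z"]` → out = 118
So out = 118

Answer: 118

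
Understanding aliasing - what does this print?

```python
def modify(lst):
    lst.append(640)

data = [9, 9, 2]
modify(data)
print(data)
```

Key concept: function modifies passed list.
Step by step:
`data = [9, 9, 2]` → data = [9, 9, 2]
`modify(data)` → data = [9, 9, 2, 640]
`print(data)` → prints [9, 9, 2, 640]

Answer: [9, 9, 2, 640]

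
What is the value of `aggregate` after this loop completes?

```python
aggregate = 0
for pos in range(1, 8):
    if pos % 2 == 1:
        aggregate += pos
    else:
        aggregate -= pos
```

Add odd, subtract even
`aggregate` takes the values: 0 → 1 → -1 → 2 → -2 → 3 → -3 → 4

Answer: 4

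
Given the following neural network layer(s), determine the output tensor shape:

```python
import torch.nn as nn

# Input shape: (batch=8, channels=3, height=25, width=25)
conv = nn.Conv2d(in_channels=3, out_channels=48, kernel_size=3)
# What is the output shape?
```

Input: (8, 3, 25, 25) -> Output: (8, 48, 23, 23)

Answer: (8, 48, 23, 23)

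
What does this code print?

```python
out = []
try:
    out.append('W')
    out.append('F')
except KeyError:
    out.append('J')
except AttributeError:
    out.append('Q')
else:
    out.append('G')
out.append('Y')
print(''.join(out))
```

Execution trace: 'W' (try body) → 'F' (try body, no exception) → 'G' (else) → 'Y' (after the try/except). Output: WFGY

Answer: WFGY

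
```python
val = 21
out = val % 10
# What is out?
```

Trace:
`val = 21` → val = 21
`out = val % 10` → out = 1
So out = 1

Answer: 1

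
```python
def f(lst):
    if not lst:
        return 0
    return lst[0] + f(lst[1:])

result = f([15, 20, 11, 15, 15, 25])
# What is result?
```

15 + 20 + 11 + 15 + 15 + 25 + 0 = 101

Answer: 101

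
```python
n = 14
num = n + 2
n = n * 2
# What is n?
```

Trace:
`n = 14` → n = 14
`num = n + 2` → num = 16
`n = n * 2` → n = 28
So n = 28

Answer: 28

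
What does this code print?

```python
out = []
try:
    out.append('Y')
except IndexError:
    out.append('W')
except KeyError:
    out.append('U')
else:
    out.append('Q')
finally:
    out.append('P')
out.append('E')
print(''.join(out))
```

Execution trace: 'Y' (try body, no exception) → 'Q' (else) → 'P' (finally) → 'E' (after the try/except). Output: YQPE

Answer: YQPE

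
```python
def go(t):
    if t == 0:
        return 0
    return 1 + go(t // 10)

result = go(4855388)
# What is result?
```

Count of digits of 4855388: 7

Answer: 7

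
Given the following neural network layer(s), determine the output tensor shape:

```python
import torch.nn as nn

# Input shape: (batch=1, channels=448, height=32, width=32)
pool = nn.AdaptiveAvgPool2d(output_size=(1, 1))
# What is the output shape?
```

Input: (1, 448, 32, 32) -> Output: (1, 448, 1, 1)

Answer: (1, 448, 1, 1)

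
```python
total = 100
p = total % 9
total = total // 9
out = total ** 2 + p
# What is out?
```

Trace:
`total = 100` → total = 100
`p = total % 9` → p = 1
`total = total // 9` → total = 11
`out = total ** 2 + p` → out = 122
So out = 122

Answer: 122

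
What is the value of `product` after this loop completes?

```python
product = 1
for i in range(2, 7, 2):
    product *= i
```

Product of even numbers 2 to 6
`product` takes the values: 1 → 2 → 8 → 48

Answer: 48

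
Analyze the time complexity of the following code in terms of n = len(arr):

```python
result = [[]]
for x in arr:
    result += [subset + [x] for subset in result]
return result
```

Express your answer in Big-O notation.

This is subset (power-set) generation — 2^n subsets, each materialised as a list of up to n elements. Time complexity: O(n · 2^n).

Answer: O(n · 2^n)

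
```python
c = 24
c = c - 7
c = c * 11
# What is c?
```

Trace:
`c = 24` → c = 24
`c = c - 7` → c = 17
`c = c * 11` → c = 187
So c = 187

Answer: 187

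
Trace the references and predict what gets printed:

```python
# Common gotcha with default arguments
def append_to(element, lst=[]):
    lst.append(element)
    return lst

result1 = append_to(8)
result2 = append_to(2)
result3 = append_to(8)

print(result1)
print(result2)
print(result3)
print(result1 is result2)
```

Key concept: mutable default argument gotcha.
Step by step:
`result1 = append_to(8)` → result1 = [8]
`result2 = append_to(2)` → result1 = [8, 2] (same object as result2); result2 = [8, 2] (same object as result1)
`result3 = append_to(8)` → result1 = [8, 2, 8] (same object as result2, result3); result2 = [8, 2, 8] (same object as result1, result3); result3 = [8, 2, 8] (same object as result1, result2)
`print(result1)` → prints [8, 2, 8]
`print(result2)` → prints [8, 2, 8]
`print(result3)` → prints [8, 2, 8]
`print(result1 is result2)` → prints True

Answer:
[8, 2, 8]
[8, 2, 8]
[8, 2, 8]
True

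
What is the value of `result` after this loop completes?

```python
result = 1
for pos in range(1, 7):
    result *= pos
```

6! = 720
`result` takes the values: 1 → 2 → 6 → 24 → 120 → 720

Answer: 720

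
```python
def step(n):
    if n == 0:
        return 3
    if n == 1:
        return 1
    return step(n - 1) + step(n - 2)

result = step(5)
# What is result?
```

Build up from base cases: step(0)=3, step(1)=1, step(2)=4, step(3)=5, step(4)=9, step(5)=14

Answer: 14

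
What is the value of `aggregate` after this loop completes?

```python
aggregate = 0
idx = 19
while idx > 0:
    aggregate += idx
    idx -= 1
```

Sum 19 down to 1
`aggregate` takes the values: 0 → 19 → 37 → 54 → 70 → 85 → 99 → 112 → 124 → 135 → 145 → 154 → 162 → 169 → 175 → 180 → 184 → 187 → 189 → 190

Answer: 190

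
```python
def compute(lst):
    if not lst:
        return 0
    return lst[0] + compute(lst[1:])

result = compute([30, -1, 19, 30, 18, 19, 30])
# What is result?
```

30 + (-1) + 19 + 30 + 18 + 19 + 30 + 0 = 145

Answer: 145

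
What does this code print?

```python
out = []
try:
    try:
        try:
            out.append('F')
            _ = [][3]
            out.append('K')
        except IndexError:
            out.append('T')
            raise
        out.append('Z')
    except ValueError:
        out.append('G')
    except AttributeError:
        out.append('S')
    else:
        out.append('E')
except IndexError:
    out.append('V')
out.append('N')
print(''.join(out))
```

Execution trace: 'F' (inner try body) → 'T' (inner except IndexError) → 'V' (outer except IndexError) → 'N' (after the try/except). Output: FTVN

Answer: FTVN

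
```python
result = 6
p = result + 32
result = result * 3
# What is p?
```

Trace:
`result = 6` → result = 6
`p = result + 32` → p = 38
`result = result * 3` → result = 18
So p = 38

Answer: 38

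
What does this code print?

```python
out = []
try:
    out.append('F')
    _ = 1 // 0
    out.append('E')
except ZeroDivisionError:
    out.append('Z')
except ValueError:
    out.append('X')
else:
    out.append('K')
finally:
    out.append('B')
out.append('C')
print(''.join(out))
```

Execution trace: 'F' (try body) → 'Z' (except ZeroDivisionError) → 'B' (finally) → 'C' (after the try/except). Output: FZBC

Answer: FZBC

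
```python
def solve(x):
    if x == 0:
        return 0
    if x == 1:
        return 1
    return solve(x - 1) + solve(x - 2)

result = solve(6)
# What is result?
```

Build up from base cases: solve(0)=0, solve(1)=1, solve(2)=1, solve(3)=2, solve(4)=3, solve(5)=5, solve(6)=8

Answer: 8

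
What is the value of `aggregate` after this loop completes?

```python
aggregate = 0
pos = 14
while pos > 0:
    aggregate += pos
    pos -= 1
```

Sum 14 down to 1
`aggregate` takes the values: 0 → 14 → 27 → 39 → 50 → 60 → 69 → 77 → 84 → 90 → 95 → 99 → 102 → 104 → 105

Answer: 105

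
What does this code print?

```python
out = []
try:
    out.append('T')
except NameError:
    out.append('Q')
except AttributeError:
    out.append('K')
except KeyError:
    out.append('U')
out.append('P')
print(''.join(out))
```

Execution trace: 'T' (try body, no exception) → 'P' (after the try/except). Output: TP

Answer: TP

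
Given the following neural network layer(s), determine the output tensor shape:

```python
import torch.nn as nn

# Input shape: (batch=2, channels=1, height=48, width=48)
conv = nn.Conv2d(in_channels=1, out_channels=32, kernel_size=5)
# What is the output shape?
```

Input: (2, 1, 48, 48) -> Output: (2, 32, 44, 44)

Answer: (2, 32, 44, 44)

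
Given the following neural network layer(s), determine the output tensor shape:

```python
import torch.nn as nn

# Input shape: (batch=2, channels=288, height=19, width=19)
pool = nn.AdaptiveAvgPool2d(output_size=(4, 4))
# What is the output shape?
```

Input: (2, 288, 19, 19) -> Output: (2, 288, 4, 4)

Answer: (2, 288, 4, 4)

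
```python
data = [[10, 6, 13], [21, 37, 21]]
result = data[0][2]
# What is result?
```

Trace:
`data = [[10, 6, 13], [21, 37, 21]]` → data = [[10, 6, 13], [21, 37, 21]]
`result = data[0][2]` → result = 13
So result = 13

Answer: 13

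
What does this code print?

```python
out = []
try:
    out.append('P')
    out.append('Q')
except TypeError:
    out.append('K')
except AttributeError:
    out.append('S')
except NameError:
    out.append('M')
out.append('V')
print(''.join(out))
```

Execution trace: 'P' (try body) → 'Q' (try body, no exception) → 'V' (after the try/except). Output: PQV

Answer: PQV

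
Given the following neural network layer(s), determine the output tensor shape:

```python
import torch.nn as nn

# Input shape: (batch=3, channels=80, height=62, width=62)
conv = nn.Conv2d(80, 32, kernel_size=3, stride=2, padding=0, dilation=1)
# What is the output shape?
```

Input: (3, 80, 62, 62) -> Output: (3, 32, 30, 30)

Answer: (3, 32, 30, 30)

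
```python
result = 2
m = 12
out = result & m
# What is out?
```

Trace:
`result = 2` → result = 2
`m = 12` → m = 12
`out = result & m` → out = 0
So out = 0

Answer: 0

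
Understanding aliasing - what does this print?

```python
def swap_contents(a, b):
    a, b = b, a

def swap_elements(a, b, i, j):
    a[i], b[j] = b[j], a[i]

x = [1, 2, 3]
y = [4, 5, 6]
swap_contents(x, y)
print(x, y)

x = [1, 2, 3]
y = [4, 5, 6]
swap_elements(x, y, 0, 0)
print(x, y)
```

Key concept: parameter rebinding vs mutation.
Step by step:
`x = [1, 2, 3]` → x = [1, 2, 3]
`y = [4, 5, 6]` → y = [4, 5, 6]
`swap_contents(x, y)` → no visible change to tracked variables
`print(x, y)` → prints [1, 2, 3] [4, 5, 6]
`x = [1, 2, 3]` → x = [1, 2, 3]
`y = [4, 5, 6]` → y = [4, 5, 6]
`swap_elements(x, y, 0, 0)` → x = [4, 2, 3]; y = [1, 5, 6]
`print(x, y)` → prints [4, 2, 3] [1, 5, 6]

Answer:
[1, 2, 3] [4, 5, 6]
[4, 2, 3] [1, 5, 6]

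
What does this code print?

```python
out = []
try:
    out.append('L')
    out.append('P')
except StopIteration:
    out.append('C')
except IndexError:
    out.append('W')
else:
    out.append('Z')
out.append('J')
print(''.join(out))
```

Execution trace: 'L' (try body) → 'P' (try body, no exception) → 'Z' (else) → 'J' (after the try/except). Output: LPZJ

Answer: LPZJ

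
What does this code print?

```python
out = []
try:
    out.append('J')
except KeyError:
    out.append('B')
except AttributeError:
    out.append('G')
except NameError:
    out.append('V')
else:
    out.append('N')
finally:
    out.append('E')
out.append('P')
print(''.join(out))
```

Execution trace: 'J' (try body, no exception) → 'N' (else) → 'E' (finally) → 'P' (after the try/except). Output: JNEP

Answer: JNEP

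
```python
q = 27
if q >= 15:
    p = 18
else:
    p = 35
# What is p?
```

Trace:
`q = 27` → q = 27
`if q >= 15: ...` → q >= 15 is True → p = 18
So p = 18

Answer: 18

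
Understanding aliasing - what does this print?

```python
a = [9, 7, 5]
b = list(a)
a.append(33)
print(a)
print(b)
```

Key concept: list() constructor creates copy.
Step by step:
`a = [9, 7, 5]` → a = [9, 7, 5]
`b = list(a)` → b = [9, 7, 5]
`a.append(33)` → a = [9, 7, 5, 33]
`print(a)` → prints [9, 7, 5, 33]
`print(b)` → prints [9, 7, 5]

Answer:
[9, 7, 5, 33]
[9, 7, 5]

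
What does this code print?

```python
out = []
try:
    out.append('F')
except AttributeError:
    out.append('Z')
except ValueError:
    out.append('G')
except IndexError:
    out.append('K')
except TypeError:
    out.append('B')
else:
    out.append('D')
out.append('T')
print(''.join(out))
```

Execution trace: 'F' (try body, no exception) → 'D' (else) → 'T' (after the try/except). Output: FDT

Answer: FDT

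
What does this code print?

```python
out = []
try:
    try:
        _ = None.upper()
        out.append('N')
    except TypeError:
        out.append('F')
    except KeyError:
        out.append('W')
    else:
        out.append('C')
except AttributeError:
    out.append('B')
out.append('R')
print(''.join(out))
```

Execution trace: 'B' (outer except AttributeError) → 'R' (after the try/except). Output: BR

Answer: BR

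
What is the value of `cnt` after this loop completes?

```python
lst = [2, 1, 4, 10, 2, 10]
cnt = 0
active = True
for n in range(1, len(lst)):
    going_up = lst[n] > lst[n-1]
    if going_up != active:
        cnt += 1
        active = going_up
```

Count direction changes in [2, 1, 4, 10, 2, 10]
`cnt` takes the values: 0 → 1 → 2 → 3 → 4

Answer: 4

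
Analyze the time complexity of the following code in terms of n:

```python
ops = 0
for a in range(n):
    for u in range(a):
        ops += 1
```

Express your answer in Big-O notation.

Each loop level contributes: n × n. Multiplying the contributions gives O(n^2).

Answer: O(n^2)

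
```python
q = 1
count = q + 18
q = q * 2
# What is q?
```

Trace:
`q = 1` → q = 1
`count = q + 18` → count = 19
`q = q * 2` → q = 2
So q = 2

Answer: 2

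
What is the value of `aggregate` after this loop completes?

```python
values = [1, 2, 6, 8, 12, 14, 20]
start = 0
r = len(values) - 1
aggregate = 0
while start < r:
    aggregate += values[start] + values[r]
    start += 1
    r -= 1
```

Sum of pairs from ends
`aggregate` takes the values: 0 → 21 → 37 → 55

Answer: 55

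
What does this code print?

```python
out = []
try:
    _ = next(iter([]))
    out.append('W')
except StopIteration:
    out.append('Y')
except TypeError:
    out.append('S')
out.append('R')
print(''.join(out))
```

Execution trace: 'Y' (except StopIteration) → 'R' (after the try/except). Output: YR

Answer: YR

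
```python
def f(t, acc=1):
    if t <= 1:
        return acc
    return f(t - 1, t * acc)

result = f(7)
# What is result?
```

Accumulator trace (n, acc): (7, 1) -> (6, 7) -> (5, 42) -> (4, 210) -> (3, 840) -> (2, 2520) -> (1, 5040) -> return 5040

Answer: 5040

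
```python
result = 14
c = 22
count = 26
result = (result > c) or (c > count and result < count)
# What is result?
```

Trace:
`result = 14` → result = 14
`c = 22` → c = 22
`count = 26` → count = 26
`result = (result > c) or (c > count and result < count)` → result = False
So result = False

Answer: False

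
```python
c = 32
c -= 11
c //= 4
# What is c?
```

Trace:
`c = 32` → c = 32
`c -= 11` → c = 21
`c //= 4` → c = 5
So c = 5

Answer: 5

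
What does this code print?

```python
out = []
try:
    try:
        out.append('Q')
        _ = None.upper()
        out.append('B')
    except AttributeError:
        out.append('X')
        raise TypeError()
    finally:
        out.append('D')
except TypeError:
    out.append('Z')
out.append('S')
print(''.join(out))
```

Execution trace: 'Q' (inner try body) → 'X' (inner except AttributeError) → 'D' (inner finally) → 'Z' (outer except TypeError) → 'S' (after the try/except). Output: QXDZS

Answer: QXDZS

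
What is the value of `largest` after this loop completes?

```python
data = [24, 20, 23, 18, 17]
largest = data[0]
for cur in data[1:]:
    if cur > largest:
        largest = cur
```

Maximum of [24, 20, 23, 18, 17]
`largest` takes the values: 24

Answer: 24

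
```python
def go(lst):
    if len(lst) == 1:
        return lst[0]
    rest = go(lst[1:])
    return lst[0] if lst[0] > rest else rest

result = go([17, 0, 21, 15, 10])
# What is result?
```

Recursive max over [17, 0, 21, 15, 10] = 21

Answer: 21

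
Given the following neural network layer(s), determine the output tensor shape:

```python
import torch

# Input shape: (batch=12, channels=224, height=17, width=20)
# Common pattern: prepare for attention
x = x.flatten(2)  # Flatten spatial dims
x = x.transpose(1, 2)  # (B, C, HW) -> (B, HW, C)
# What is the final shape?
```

Input: (12, 224, 17, 20) -> after flatten(2): (12, 224, 340) -> Output: (12, 340, 224)

Answer: (12, 340, 224)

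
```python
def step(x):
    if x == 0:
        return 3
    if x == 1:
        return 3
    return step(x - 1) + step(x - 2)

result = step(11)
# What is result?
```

Build up from base cases: step(0)=3, step(1)=3, step(2)=6, step(3)=9, step(4)=15, step(5)=24, step(6)=39, ..., step(11)=432

Answer: 432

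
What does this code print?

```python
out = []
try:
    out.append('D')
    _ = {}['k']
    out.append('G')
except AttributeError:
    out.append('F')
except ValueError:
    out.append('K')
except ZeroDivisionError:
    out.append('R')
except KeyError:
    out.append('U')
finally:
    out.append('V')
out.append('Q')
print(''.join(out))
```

Execution trace: 'D' (try body) → 'U' (except KeyError) → 'V' (finally) → 'Q' (after the try/except). Output: DUVQ

Answer: DUVQ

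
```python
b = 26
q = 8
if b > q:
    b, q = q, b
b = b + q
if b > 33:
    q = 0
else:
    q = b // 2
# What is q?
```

Trace:
`b = 26` → b = 26
`q = 8` → q = 8
`if b > q: ...` → b > q is True → b = 8; q = 26
`b = b + q` → b = 34
`if b > 33: ...` → b > 33 is True → q = 0
So q = 0

Answer: 0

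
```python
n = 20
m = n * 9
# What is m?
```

Trace:
`n = 20` → n = 20
`m = n * 9` → m = 180
So m = 180

Answer: 180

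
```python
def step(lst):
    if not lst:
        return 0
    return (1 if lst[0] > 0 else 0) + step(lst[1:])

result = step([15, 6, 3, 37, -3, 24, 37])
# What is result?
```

Count of positive elements in [15, 6, 3, 37, -3, 24, 37] = 6

Answer: 6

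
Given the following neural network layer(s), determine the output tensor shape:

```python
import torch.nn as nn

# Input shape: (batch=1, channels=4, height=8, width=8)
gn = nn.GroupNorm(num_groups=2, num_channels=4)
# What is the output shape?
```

Input: (1, 4, 8, 8) -> Output: (1, 4, 8, 8)

Answer: (1, 4, 8, 8)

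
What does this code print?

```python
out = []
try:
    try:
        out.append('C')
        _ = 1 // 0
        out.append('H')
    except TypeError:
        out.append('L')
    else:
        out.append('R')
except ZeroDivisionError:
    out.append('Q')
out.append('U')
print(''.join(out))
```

Execution trace: 'C' (try body) → 'Q' (outer except ZeroDivisionError) → 'U' (after the try/except). Output: CQU

Answer: CQU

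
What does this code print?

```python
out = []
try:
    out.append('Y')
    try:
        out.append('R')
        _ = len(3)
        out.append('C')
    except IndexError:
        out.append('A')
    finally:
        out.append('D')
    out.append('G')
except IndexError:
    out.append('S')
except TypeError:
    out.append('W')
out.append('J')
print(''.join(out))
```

Execution trace: 'Y' (try body) → 'R' (inner try body) → 'D' (inner finally) → 'W' (except TypeError) → 'J' (after the try/except). Output: YRDWJ

Answer: YRDWJ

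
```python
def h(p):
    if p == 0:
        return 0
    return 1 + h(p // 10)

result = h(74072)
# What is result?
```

Count of digits of 74072: 5

Answer: 5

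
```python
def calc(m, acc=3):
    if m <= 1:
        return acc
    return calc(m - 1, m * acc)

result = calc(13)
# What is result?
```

Accumulator trace (n, acc): (13, 3) -> (12, 39) -> (11, 468) -> (10, 5148) -> (9, 51480) -> (8, 463320) -> (7, 3706560) -> (6, 25945920) -> (5, 155675520) -> (4, 778377600) -> (3, 3113510400) -> (2, 9340531200) -> (1, 18681062400) -> return 18681062400

Answer: 18681062400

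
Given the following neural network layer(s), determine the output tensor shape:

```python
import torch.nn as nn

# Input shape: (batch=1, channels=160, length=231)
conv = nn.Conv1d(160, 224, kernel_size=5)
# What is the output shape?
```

Input: (1, 160, 231) -> Output: (1, 224, 227)

Answer: (1, 224, 227)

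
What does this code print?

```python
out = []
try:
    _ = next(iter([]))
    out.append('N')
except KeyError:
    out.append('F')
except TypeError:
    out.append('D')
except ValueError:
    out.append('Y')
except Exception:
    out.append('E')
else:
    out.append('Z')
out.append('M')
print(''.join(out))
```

Execution trace: 'E' (except Exception) → 'M' (after the try/except). Output: EM

Answer: EM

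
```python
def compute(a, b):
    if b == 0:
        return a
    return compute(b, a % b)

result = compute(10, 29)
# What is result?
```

compute(10, 29) -> compute(29, 10) -> compute(10, 9) -> compute(9, 1) -> compute(1, 0) -> 1

Answer: 1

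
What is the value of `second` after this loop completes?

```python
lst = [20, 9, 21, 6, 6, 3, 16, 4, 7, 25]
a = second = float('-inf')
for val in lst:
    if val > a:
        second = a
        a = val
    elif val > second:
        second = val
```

Second largest (with repeats) in [20, 9, 21, 6, 6, 3, 16, 4, 7, 25]
`second` takes the values: -inf → 9 → 20 → 21

Answer: 21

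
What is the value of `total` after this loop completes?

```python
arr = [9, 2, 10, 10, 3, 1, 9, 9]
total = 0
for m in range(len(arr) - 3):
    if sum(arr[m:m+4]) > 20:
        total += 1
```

Count windows with sum > 20
`total` takes the values: 0 → 1 → 2 → 3 → 4 → 5

Answer: 5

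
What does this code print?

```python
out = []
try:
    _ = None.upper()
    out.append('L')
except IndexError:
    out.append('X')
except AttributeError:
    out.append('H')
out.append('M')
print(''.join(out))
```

Execution trace: 'H' (except AttributeError) → 'M' (after the try/except). Output: HM

Answer: HM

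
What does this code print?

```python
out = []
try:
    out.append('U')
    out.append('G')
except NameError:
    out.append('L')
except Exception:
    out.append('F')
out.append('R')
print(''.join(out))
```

Execution trace: 'U' (try body) → 'G' (try body, no exception) → 'R' (after the try/except). Output: UGR

Answer: UGR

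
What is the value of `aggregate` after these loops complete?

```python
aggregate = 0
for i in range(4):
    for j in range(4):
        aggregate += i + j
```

Sum of all i+j for i,j in 4x4
`aggregate` takes the values: 0 → 1 → 3 → 6 → 7 → 9 → 12 → 16 → 18 → 21 → 25 → 30 → 33 → 37 → 42 → 48

Answer: 48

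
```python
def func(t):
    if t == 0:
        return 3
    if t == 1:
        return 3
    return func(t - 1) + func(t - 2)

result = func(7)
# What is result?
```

Build up from base cases: func(0)=3, func(1)=3, func(2)=6, func(3)=9, func(4)=15, func(5)=24, func(6)=39, ..., func(7)=63

Answer: 63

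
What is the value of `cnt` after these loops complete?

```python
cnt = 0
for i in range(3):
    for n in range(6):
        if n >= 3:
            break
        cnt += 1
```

Inner breaks at 3, outer runs 3 times
`cnt` takes the values: 0 → 1 → 2 → 3 → 4 → 5 → 6 → 7 → 8 → 9

Answer: 9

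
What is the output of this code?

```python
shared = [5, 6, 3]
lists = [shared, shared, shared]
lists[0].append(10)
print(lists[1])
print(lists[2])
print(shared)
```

Key concept: list of same reference.
Step by step:
`shared = [5, 6, 3]` → shared = [5, 6, 3]
`lists = [shared, shared, shared]` → lists = [[5, 6, 3], [5, 6, 3], [5, 6, 3]]
`lists[0].append(10)` → shared = [5, 6, 3, 10]; lists = [[5, 6, 3, 10], [5, 6, 3, 10], [5, 6, 3, 10]]
`print(lists[1])` → prints [5, 6, 3, 10]
`print(lists[2])` → prints [5, 6, 3, 10]
`print(shared)` → prints [5, 6, 3, 10]

Answer:
[5, 6, 3, 10]
[5, 6, 3, 10]
[5, 6, 3, 10]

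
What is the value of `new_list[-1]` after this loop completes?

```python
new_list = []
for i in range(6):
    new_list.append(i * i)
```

Last element of squares 0 to 5
`new_list` takes the values: [] → [0] → [0, 1] → [0, 1, 4] → [0, 1, 4, 9] → [0, 1, 4, 9, 16] → [0, 1, 4, 9, 16, 25]
So `new_list[-1]` = 25

Answer: 25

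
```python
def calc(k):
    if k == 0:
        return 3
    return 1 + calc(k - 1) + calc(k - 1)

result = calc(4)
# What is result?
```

calc(k) = 1 + 2·calc(k-1), calc(0)=3. Closed form: (3+1)·2^4 - 1 = 63.

Answer: 63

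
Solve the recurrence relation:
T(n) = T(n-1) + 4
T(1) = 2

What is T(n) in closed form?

Unrolling: T(n) = T(1) + 4·(n-1) = 2 + 4(n-1) = 4n - 2.

Answer: T(n) = 4n - 2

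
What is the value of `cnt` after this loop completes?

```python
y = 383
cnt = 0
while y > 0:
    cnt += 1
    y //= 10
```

Count digits by repeated division by 10
`cnt` takes the values: 0 → 1 → 2 → 3

Answer: 3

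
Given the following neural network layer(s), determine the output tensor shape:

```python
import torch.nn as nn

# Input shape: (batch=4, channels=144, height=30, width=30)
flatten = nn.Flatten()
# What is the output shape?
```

Input: (4, 144, 30, 30) -> Output: (4, 129600)

Answer: (4, 129600)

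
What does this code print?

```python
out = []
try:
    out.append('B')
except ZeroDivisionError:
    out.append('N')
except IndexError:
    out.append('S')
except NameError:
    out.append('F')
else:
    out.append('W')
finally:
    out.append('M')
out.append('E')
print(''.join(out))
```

Execution trace: 'B' (try body, no exception) → 'W' (else) → 'M' (finally) → 'E' (after the try/except). Output: BWME

Answer: BWME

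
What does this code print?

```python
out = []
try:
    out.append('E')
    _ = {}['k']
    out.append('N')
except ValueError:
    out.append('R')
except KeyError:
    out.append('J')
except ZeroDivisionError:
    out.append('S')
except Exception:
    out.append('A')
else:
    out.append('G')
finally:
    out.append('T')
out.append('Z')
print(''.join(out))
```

Execution trace: 'E' (try body) → 'J' (except KeyError) → 'T' (finally) → 'Z' (after the try/except). Output: EJTZ

Answer: EJTZ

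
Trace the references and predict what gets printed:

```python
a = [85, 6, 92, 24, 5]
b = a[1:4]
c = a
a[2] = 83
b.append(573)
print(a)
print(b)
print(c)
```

Key concept: slice vs alias.
Step by step:
`a = [85, 6, 92, 24, 5]` → a = [85, 6, 92, 24, 5]
`b = a[1:4]` → b = [6, 92, 24]
`c = a` → c = [85, 6, 92, 24, 5] (same object as a)
`a[2] = 83` → a = [85, 6, 83, 24, 5] (same object as c); c = [85, 6, 83, 24, 5] (same object as a)
`b.append(573)` → b = [6, 92, 24, 573]
`print(a)` → prints [85, 6, 83, 24, 5]
`print(b)` → prints [6, 92, 24, 573]
`print(c)` → prints [85, 6, 83, 24, 5]

Answer:
[85, 6, 83, 24, 5]
[6, 92, 24, 573]
[85, 6, 83, 24, 5]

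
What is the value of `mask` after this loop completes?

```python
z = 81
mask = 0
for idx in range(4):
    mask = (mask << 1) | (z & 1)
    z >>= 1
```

Reverse lowest 4 bits of 81
`mask` takes the values: 0 → 1 → 2 → 4 → 8

Answer: 8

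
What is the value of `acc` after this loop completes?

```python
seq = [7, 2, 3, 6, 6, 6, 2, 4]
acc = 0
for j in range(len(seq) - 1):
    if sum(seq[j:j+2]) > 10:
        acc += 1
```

Count windows with sum > 10
`acc` takes the values: 0 → 1 → 2

Answer: 2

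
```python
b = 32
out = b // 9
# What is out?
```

Trace:
`b = 32` → b = 32
`out = b // 9` → out = 3
So out = 3

Answer: 3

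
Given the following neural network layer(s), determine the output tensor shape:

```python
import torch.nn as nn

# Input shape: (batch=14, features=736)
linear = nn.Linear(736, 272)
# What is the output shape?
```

Input: (14, 736) -> Output: (14, 272)

Answer: (14, 272)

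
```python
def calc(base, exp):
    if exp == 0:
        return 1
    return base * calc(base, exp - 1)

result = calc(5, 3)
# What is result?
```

calc(5, 3) = 5 * 5 * 5 = 125

Answer: 125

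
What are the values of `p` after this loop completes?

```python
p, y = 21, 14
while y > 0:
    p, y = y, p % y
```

GCD of 21 and 14
`p` takes the values: 21 → 14 → 7

Answer: 7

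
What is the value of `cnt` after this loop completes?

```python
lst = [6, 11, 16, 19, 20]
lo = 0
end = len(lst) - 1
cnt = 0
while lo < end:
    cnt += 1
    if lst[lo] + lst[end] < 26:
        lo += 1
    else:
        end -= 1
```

Steps to find pair summing to 26
`cnt` takes the values: 0 → 1 → 2 → 3 → 4

Answer: 4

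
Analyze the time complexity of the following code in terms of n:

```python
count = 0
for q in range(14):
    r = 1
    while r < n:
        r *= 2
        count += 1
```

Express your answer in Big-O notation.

Each loop level contributes: 1 × log n. Multiplying the contributions gives O(log n).

Answer: O(log n)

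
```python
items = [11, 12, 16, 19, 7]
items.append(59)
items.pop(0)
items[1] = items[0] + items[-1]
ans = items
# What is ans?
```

Trace:
`items = [11, 12, 16, 19, 7]` → items = [11, 12, 16, 19, 7]
`items.append(59)` → items = [11, 12, 16, 19, 7, 59]
`items.pop(0)` → items = [12, 16, 19, 7, 59]
`items[1] = items[0] + items[-1]` → items = [12, 71, 19, 7, 59]
`ans = items` → ans = [12, 71, 19, 7, 59]
So ans = [12, 71, 19, 7, 59]

Answer: [12, 71, 19, 7, 59]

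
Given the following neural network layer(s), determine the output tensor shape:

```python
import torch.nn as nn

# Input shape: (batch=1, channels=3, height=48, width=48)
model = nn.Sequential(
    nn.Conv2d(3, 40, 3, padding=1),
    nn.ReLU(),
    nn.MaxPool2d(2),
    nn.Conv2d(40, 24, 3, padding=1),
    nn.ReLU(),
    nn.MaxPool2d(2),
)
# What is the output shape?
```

Input: (1, 3, 48, 48) -> after first Conv2d: (1, 40, 48, 48) -> after first MaxPool2d: (1, 40, 24, 24) -> after second Conv2d: (1, 24, 24, 24) -> Output: (1, 24, 12, 12)

Answer: (1, 24, 12, 12)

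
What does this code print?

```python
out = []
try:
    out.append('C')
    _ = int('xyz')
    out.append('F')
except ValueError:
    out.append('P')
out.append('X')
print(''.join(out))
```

Execution trace: 'C' (try body) → 'P' (except ValueError) → 'X' (after the try/except). Output: CPX

Answer: CPX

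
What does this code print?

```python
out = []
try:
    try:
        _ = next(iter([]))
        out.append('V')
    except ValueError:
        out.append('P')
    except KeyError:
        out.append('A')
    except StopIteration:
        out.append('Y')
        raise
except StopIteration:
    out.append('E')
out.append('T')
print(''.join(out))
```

Execution trace: 'Y' (inner except StopIteration) → 'E' (outer except StopIteration) → 'T' (after the try/except). Output: YET

Answer: YET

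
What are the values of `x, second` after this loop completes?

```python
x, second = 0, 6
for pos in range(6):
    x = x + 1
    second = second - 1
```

x goes 0→6, second goes 6→0
`x, second` takes the values: (0, 6) → (1, 6) → (1, 5) → (2, 5) → (2, 4) → (3, 4) → (3, 3) → (4, 3) → (4, 2) → (5, 2) → (5, 1) → (6, 1) → (6, 0)

Answer: 6, 0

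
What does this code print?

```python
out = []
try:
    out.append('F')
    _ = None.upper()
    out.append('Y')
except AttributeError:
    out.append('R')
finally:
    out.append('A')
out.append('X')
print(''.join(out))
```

Execution trace: 'F' (try body) → 'R' (except AttributeError) → 'A' (finally) → 'X' (after the try/except). Output: FRAX

Answer: FRAX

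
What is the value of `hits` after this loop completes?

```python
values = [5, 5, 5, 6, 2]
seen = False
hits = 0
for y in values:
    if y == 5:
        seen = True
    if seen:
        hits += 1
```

Count elements after first 5 in [5, 5, 5, 6, 2]
`hits` takes the values: 0 → 1 → 2 → 3 → 4 → 5

Answer: 5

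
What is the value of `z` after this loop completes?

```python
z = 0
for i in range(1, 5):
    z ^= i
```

XOR of 1 to 4
`z` takes the values: 0 → 1 → 3 → 0 → 4

Answer: 4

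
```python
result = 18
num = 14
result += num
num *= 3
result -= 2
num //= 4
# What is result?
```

Trace:
`result = 18` → result = 18
`num = 14` → num = 14
`result += num` → result = 32
`num *= 3` → num = 42
`result -= 2` → result = 30
`num //= 4` → num = 10
So result = 30

Answer: 30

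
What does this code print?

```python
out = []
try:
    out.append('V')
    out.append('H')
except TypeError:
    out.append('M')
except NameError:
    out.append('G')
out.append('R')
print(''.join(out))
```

Execution trace: 'V' (try body) → 'H' (try body, no exception) → 'R' (after the try/except). Output: VHR

Answer: VHR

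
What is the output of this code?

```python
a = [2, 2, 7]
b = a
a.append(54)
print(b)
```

Key concept: basic list aliasing.
Step by step:
`a = [2, 2, 7]` → a = [2, 2, 7]
`b = a` → b = [2, 2, 7] (same object as a)
`a.append(54)` → a = [2, 2, 7, 54] (same object as b); b = [2, 2, 7, 54] (same object as a)
`print(b)` → prints [2, 2, 7, 54]

Answer: [2, 2, 7, 54]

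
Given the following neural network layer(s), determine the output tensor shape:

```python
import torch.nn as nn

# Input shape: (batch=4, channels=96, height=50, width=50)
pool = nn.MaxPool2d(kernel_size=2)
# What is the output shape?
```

Input: (4, 96, 50, 50) -> Output: (4, 96, 25, 25)

Answer: (4, 96, 25, 25)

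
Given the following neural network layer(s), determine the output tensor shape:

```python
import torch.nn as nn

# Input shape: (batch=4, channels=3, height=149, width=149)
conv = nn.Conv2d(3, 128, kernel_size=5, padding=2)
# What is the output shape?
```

Input: (4, 3, 149, 149) -> Output: (4, 128, 149, 149)

Answer: (4, 128, 149, 149)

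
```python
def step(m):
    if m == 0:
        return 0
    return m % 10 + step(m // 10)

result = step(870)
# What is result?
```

Sum of digits of 870: 0 + 7 + 8 = 15

Answer: 15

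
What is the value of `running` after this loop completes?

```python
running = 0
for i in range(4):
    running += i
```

Sum of 0 to 3 = 6
`running` takes the values: 0 → 1 → 3 → 6

Answer: 6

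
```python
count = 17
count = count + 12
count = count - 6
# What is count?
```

Trace:
`count = 17` → count = 17
`count = count + 12` → count = 29
`count = count - 6` → count = 23
So count = 23

Answer: 23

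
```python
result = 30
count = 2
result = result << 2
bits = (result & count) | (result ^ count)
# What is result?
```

Trace:
`result = 30` → result = 30
`count = 2` → count = 2
`result = result << 2` → result = 120
`bits = (result & count) | (result ^ count)` → bits = 122
So result = 120

Answer: 120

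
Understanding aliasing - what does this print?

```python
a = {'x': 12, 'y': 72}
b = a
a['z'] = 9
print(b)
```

Key concept: dict aliasing.
Step by step:
`a = {'x': 12, 'y': 72}` → a = {'x': 12, 'y': 72}
`b = a` → b = {'x': 12, 'y': 72} (same object as a)
`a['z'] = 9` → a = {'x': 12, 'y': 72, 'z': 9} (same object as b); b = {'x': 12, 'y': 72, 'z': 9} (same object as a)
`print(b)` → prints {'x': 12, 'y': 72, 'z': 9}

Answer: {'x': 12, 'y': 72, 'z': 9}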